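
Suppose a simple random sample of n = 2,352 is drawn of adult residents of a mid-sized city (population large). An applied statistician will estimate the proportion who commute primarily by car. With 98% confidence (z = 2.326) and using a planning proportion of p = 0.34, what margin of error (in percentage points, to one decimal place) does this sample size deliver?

2.3

SE(p̂) = √[p(1−p)/n] = √[0.2244/2352] = 0.00977.
E = z × SE = 2.326 × 0.00977 = 0.02272, or 2.3 percentage points.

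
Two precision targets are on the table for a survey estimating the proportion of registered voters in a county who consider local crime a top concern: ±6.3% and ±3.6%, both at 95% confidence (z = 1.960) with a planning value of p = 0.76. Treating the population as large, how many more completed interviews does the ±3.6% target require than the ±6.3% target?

At ±6.3%: n = 1.960² × 0.1824 / 0.063² ≈ 176.55 → 177.
At ±3.6%: n = 1.960² × 0.1824 / 0.036² ≈ 540.67 → 541.
Additional respondents: 541 − 177 = 364.

364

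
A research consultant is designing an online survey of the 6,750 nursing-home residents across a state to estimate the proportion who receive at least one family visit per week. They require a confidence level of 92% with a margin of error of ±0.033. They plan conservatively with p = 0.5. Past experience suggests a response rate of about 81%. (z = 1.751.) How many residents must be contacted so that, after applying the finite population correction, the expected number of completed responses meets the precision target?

788

Completed interviews needed (unadjusted): n₀ = 1.751² × 0.2500 / 0.033² ≈ 703.86 → 704.
FPC for N = 6,750: n = 704 / (1 + 703/6750) = 704 / 1.1041 ≈ 637.60 → 638.
At an 81% response rate, contacts needed = 638 / 0.81 ≈ 787.65 → 788.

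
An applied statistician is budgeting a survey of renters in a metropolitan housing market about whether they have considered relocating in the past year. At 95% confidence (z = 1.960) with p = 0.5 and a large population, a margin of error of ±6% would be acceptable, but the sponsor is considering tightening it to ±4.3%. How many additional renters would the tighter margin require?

253

At ±6%: n = 1.960² × 0.2500 / 0.060² ≈ 266.78 → 267.
At ±4.3%: n = 1.960² × 0.2500 / 0.043² ≈ 519.42 → 520.
Additional respondents: 520 − 267 = 253.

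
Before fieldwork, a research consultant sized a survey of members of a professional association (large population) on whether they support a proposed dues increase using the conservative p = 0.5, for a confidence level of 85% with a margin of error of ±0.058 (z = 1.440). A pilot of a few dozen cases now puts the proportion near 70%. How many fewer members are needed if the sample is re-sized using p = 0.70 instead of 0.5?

Conservative (p = 0.5): n = 1.440² × 0.25 / 0.058² ≈ 154.10 → 155.
Using p = 0.70: p(1−p) = 0.2100, so n = 1.440² × 0.2100 / 0.058² ≈ 129.45 → 130.
Reduction: 155 − 130 = 25.

25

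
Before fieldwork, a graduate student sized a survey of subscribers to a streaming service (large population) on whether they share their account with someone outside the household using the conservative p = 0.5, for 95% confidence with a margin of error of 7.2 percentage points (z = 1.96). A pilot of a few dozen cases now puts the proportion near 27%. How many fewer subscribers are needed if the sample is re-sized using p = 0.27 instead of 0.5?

Conservative (p = 0.5): n = 1.96² × 0.25 / 0.072² ≈ 185.26 → 186.
Using p = 0.27: p(1−p) = 0.1971, so n = 1.96² × 0.1971 / 0.072² ≈ 146.06 → 147.
Reduction: 186 − 147 = 39.

39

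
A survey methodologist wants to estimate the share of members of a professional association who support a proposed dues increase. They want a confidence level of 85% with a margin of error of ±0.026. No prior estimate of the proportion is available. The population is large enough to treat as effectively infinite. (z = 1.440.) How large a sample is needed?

767

With no prior estimate, use p = 0.5, giving p(1−p) = 0.25.
n = z²·p(1−p)/E² = 1.440² × 0.2500 / 0.026² = 2.0736 × 0.2500 / 0.000676 ≈ 766.86.
Rounding up gives n = 767.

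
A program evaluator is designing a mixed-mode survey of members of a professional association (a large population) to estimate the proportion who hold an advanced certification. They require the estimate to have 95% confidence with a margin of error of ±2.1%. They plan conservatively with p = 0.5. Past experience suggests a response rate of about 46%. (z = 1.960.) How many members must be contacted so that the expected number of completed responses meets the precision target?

4735

Completed interviews needed: n₀ = 1.960² × 0.2500 / 0.021² ≈ 2177.78 → 2178.
At a 46% response rate, contacts needed = 2178 / 0.46 ≈ 4734.78 → 4735.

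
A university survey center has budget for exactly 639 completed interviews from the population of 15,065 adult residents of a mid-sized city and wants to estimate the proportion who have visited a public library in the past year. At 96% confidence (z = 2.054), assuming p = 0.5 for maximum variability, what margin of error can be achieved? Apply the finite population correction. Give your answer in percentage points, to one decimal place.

4.0

Finite-population factor: (N−n)/(N−1) = (15065−639)/(15065−1) = 0.9576.
SE(p̂) = √[p(1−p)/n · (N−n)/(N−1)] = √[0.2500/639 × 0.9576] = 0.01936.
E = z × SE = 2.054 × 0.01936 = 0.03976 ≈ 4.0 percentage points.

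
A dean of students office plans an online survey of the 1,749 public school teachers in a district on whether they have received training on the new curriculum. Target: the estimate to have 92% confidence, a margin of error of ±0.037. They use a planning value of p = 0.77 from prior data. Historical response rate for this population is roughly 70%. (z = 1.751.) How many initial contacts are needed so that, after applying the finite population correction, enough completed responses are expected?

Completed interviews needed (unadjusted): n₀ = 1.751² × 0.1771 / 0.037² ≈ 396.63 → 397.
FPC for N = 1,749: n = 397 / (1 + 396/1749) = 397 / 1.2264 ≈ 323.71 → 324.
At a 70% response rate, contacts needed = 324 / 0.70 ≈ 462.86 → 463.

463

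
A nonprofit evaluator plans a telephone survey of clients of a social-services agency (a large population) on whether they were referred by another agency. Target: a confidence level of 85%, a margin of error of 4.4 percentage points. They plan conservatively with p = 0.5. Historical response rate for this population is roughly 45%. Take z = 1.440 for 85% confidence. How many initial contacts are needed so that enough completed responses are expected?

596

Completed interviews needed: n₀ = 1.440² × 0.2500 / 0.044² ≈ 267.77 → 268.
At a 45% response rate, contacts needed = 268 / 0.45 ≈ 595.56 → 596.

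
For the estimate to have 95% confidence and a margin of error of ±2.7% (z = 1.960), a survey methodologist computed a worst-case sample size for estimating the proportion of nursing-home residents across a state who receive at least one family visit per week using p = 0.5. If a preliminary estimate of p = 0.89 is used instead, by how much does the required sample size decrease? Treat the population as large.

802

Conservative (p = 0.5): n = 1.960² × 0.25 / 0.027² ≈ 1317.42 → 1318.
Using p = 0.89: p(1−p) = 0.0979, so n = 1.960² × 0.0979 / 0.027² ≈ 515.90 → 516.
Reduction: 1318 − 516 = 802.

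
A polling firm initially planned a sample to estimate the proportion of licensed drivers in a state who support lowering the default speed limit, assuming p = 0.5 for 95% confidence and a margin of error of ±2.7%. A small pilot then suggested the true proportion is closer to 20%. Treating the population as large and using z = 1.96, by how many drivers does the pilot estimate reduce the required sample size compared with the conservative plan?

474

Conservative (p = 0.5): n = 1.96² × 0.25 / 0.027² ≈ 1317.42 → 1318.
Using p = 0.20: p(1−p) = 0.1600, so n = 1.96² × 0.1600 / 0.027² ≈ 843.15 → 844.
Reduction: 1318 − 844 = 474.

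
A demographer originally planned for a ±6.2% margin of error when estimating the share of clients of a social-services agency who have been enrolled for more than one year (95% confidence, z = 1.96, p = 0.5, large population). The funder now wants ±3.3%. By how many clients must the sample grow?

632

At ±6.2%: n = 1.96² × 0.2500 / 0.062² ≈ 249.84 → 250.
At ±3.3%: n = 1.96² × 0.2500 / 0.033² ≈ 881.91 → 882.
Additional respondents: 882 − 250 = 632.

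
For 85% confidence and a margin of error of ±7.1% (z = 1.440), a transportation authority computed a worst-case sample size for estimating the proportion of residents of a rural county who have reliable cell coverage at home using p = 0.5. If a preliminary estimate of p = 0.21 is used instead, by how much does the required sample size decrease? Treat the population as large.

34

Conservative (p = 0.5): n = 1.440² × 0.25 / 0.071² ≈ 102.84 → 103.
Using p = 0.21: p(1−p) = 0.1659, so n = 1.440² × 0.1659 / 0.071² ≈ 68.24 → 69.
Reduction: 103 − 69 = 34.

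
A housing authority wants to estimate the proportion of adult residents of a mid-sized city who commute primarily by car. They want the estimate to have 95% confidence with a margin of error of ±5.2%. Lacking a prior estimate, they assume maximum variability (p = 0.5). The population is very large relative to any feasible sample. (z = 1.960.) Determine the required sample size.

356

With p = 0.5, p(1−p) = 0.25.
n = z²·p(1−p)/E² = 1.960² × 0.2500 / 0.052² = 3.8416 × 0.2500 / 0.002704 ≈ 355.18.
Rounding up gives n = 356.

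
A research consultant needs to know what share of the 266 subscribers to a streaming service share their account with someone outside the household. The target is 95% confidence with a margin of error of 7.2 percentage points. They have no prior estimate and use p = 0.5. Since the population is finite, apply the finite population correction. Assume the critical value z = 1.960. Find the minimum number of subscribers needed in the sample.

Unadjusted: n₀ = 1.960² × 0.50 × 0.50 / 0.072² ≈ 185.26, so n₀ = 186.
Finite population correction with N = 266: n = n₀ / (1 + (n₀−1)/N) = 186 / (1 + 185/266) = 186 / 1.6955 ≈ 109.70.
Rounding up, n = 110.

110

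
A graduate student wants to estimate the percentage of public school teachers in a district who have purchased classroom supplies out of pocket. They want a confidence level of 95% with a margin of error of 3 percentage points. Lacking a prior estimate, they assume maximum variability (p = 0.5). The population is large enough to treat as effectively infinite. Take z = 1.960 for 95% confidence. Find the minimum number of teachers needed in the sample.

With p = 0.5, p(1−p) = 0.25.
n = z²·p(1−p)/E² = 1.960² × 0.2500 / 0.030² = 3.8416 × 0.2500 / 0.000900 ≈ 1067.11.
Rounding up gives n = 1068.

1068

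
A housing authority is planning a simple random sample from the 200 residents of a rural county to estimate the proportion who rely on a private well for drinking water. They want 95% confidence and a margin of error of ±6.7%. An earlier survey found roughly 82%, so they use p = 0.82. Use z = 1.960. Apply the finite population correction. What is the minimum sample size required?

78

Unadjusted: n₀ = 1.960² × 0.82 × 0.18 / 0.067² ≈ 126.31, so n₀ = 127.
Finite population correction with N = 200: n = n₀ / (1 + (n₀−1)/N) = 127 / (1 + 126/200) = 127 / 1.6300 ≈ 77.91.
Rounding up, n = 78.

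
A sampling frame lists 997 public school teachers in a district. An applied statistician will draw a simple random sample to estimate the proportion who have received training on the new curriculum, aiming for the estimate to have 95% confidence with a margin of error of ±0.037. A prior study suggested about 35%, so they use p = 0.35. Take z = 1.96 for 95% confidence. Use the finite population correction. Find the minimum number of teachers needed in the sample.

Unadjusted: n₀ = 1.96² × 0.35 × 0.65 / 0.037² ≈ 638.40, so n₀ = 639.
Finite population correction with N = 997: n = n₀ / (1 + (n₀−1)/N) = 639 / (1 + 638/997) = 639 / 1.6399 ≈ 389.65.
Rounding up, n = 390.

390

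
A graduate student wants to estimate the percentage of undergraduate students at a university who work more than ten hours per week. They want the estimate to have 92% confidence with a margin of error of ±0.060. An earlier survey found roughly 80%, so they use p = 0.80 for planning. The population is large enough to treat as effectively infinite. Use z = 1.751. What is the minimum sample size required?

137

With p = 0.80, p(1−p) = 0.1600.
n = z²·p(1−p)/E² = 1.751² × 0.1600 / 0.060² = 3.0660 × 0.1600 / 0.003600 ≈ 136.27.
Rounding up gives n = 137.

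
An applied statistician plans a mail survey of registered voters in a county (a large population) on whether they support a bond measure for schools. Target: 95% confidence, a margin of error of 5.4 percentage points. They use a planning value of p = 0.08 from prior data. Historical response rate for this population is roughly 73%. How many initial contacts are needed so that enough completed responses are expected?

For 95% confidence, z = 1.96.
Completed interviews needed: n₀ = 1.96² × 0.0736 / 0.054² ≈ 96.96 → 97.
At a 73% response rate, contacts needed = 97 / 0.73 ≈ 132.88 → 133.

133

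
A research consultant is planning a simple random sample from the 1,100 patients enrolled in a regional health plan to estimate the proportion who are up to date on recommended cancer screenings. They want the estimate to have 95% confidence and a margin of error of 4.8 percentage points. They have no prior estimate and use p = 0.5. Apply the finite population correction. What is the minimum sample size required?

For 95% confidence, z = 1.960.
Unadjusted: n₀ = 1.960² × 0.50 × 0.50 / 0.048² ≈ 416.84, so n₀ = 417.
Finite population correction with N = 1,100: n = n₀ / (1 + (n₀−1)/N) = 417 / (1 + 416/1100) = 417 / 1.3782 ≈ 302.57.
Rounding up, n = 303.

303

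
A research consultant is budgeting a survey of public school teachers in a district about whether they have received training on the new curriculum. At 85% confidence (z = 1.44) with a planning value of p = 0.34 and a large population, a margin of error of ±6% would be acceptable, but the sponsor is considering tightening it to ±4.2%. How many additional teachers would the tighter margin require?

At ±6%: n = 1.44² × 0.2244 / 0.060² ≈ 129.25 → 130.
At ±4.2%: n = 1.44² × 0.2244 / 0.042² ≈ 263.78 → 264.
Additional respondents: 264 − 130 = 134.

134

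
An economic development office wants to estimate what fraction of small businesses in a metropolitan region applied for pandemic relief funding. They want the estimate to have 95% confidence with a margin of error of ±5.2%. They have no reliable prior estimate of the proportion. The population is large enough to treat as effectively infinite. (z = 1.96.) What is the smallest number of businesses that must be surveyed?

356

With no prior estimate, use p = 0.5, giving p(1−p) = 0.25.
n = z²·p(1−p)/E² = 1.96² × 0.2500 / 0.052² = 3.8416 × 0.2500 / 0.002704 ≈ 355.18.
Rounding up gives n = 356.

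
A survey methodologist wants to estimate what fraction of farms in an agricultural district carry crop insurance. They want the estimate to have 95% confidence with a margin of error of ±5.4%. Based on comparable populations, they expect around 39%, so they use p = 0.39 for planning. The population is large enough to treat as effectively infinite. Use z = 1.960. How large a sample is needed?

With p = 0.39, p(1−p) = 0.2379.
n = z²·p(1−p)/E² = 1.960² × 0.2379 / 0.054² = 3.8416 × 0.2379 / 0.002916 ≈ 313.41.
Rounding up gives n = 314.

314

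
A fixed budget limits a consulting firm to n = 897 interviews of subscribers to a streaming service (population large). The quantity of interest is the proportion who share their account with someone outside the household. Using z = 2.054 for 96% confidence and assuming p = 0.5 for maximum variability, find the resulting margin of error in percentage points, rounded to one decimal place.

SE(p̂) = √[p(1−p)/n] = √[0.2500/897] = 0.01669.
E = z × SE = 2.054 × 0.01669 = 0.03429, or 3.4 percentage points.

3.4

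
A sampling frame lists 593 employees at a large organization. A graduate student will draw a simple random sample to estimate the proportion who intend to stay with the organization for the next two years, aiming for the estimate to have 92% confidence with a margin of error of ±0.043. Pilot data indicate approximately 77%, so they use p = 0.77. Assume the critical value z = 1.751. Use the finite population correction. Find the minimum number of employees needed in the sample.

197

Unadjusted: n₀ = 1.751² × 0.77 × 0.23 / 0.043² ≈ 293.67, so n₀ = 294.
Finite population correction with N = 593: n = n₀ / (1 + (n₀−1)/N) = 294 / (1 + 293/593) = 294 / 1.4941 ≈ 196.77.
Rounding up, n = 197.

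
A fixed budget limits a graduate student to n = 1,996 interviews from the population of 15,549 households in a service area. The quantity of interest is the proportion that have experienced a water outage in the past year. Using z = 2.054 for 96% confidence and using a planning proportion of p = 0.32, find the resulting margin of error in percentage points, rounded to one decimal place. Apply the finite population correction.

2.0

Finite-population factor: (N−n)/(N−1) = (15549−1996)/(15549−1) = 0.8717.
SE(p̂) = √[p(1−p)/n · (N−n)/(N−1)] = √[0.2176/1996 × 0.8717] = 0.00975.
E = z × SE = 2.054 × 0.00975 = 0.02002 ≈ 2.0 percentage points.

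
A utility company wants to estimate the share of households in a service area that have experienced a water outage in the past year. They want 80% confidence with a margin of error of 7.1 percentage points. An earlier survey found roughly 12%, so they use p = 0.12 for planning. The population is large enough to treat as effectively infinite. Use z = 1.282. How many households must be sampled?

With p = 0.12, p(1−p) = 0.1056.
n = z²·p(1−p)/E² = 1.282² × 0.1056 / 0.071² = 1.6435 × 0.1056 / 0.005041 ≈ 34.43.
Rounding up gives n = 35.

35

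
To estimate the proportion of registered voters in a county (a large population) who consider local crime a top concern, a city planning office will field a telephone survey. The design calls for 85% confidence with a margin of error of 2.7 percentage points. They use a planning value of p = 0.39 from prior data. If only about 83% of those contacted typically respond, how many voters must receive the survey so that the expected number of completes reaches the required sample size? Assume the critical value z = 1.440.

816

Completed interviews needed: n₀ = 1.440² × 0.2379 / 0.027² ≈ 676.69 → 677.
At an 83% response rate, contacts needed = 677 / 0.83 ≈ 815.66 → 816.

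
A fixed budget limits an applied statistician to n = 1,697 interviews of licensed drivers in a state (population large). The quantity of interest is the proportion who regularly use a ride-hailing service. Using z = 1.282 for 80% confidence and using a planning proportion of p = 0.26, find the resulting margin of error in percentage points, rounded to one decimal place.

1.4

SE(p̂) = √[p(1−p)/n] = √[0.1924/1697] = 0.01065.
E = z × SE = 1.282 × 0.01065 = 0.01365, or 1.4 percentage points.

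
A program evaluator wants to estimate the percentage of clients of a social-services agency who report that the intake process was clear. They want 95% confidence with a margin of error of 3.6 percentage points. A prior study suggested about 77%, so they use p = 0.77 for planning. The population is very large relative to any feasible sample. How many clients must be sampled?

For 95% confidence, z = 1.960.
With p = 0.77, p(1−p) = 0.1771.
n = z²·p(1−p)/E² = 1.960² × 0.1771 / 0.036² = 3.8416 × 0.1771 / 0.001296 ≈ 524.96.
Rounding up gives n = 525.

525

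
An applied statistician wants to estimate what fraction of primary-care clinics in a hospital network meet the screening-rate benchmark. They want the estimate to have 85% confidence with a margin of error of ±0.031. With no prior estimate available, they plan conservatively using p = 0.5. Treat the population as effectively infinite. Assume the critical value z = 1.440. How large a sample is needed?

540

With p = 0.5, p(1−p) = 0.25.
n = z²·p(1−p)/E² = 1.440² × 0.2500 / 0.031² = 2.0736 × 0.2500 / 0.000961 ≈ 539.44.
Rounding up gives n = 540.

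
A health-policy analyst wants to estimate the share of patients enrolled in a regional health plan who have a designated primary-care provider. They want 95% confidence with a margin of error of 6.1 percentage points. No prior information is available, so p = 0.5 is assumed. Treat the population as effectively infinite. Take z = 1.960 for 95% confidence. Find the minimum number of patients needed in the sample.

259

With p = 0.5, p(1−p) = 0.25.
n = z²·p(1−p)/E² = 1.960² × 0.2500 / 0.061² = 3.8416 × 0.2500 / 0.003721 ≈ 258.10.
Rounding up gives n = 259.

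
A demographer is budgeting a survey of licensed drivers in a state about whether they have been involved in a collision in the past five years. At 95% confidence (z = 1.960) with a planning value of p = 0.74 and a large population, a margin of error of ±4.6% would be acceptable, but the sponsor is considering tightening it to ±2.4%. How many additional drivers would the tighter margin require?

At ±4.6%: n = 1.960² × 0.1924 / 0.046² ≈ 349.30 → 350.
At ±2.4%: n = 1.960² × 0.1924 / 0.024² ≈ 1283.20 → 1284.
Additional respondents: 1284 − 350 = 934.

934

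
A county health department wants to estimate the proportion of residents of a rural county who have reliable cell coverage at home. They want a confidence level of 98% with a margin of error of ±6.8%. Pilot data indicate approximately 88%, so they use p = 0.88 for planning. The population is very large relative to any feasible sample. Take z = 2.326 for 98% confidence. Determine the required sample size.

124

With p = 0.88, p(1−p) = 0.1056.
n = z²·p(1−p)/E² = 2.326² × 0.1056 / 0.068² = 5.4103 × 0.1056 / 0.004624 ≈ 123.56.
Rounding up gives n = 124.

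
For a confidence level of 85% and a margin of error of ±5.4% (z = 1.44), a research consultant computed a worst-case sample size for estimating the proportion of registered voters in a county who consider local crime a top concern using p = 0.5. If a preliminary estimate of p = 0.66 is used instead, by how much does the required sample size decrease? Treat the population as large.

Conservative (p = 0.5): n = 1.44² × 0.25 / 0.054² ≈ 177.78 → 178.
Using p = 0.66: p(1−p) = 0.2244, so n = 1.44² × 0.2244 / 0.054² ≈ 159.57 → 160.
Reduction: 178 − 160 = 18.

18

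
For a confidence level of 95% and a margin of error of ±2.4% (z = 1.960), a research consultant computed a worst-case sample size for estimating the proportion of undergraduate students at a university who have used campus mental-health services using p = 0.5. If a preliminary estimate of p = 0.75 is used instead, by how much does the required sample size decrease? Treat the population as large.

Conservative (p = 0.5): n = 1.960² × 0.25 / 0.024² ≈ 1667.36 → 1668.
Using p = 0.75: p(1−p) = 0.1875, so n = 1.960² × 0.1875 / 0.024² ≈ 1250.52 → 1251.
Reduction: 1668 − 1251 = 417.

417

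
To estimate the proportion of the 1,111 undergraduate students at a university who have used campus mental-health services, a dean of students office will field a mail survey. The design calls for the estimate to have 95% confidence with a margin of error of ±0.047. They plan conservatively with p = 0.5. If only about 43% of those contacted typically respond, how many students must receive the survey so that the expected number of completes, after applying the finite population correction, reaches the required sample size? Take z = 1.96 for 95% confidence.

Completed interviews needed (unadjusted): n₀ = 1.96² × 0.2500 / 0.047² ≈ 434.77 → 435.
FPC for N = 1,111: n = 435 / (1 + 434/1111) = 435 / 1.3906 ≈ 312.81 → 313.
At a 43% response rate, contacts needed = 313 / 0.43 ≈ 727.91 → 728.

728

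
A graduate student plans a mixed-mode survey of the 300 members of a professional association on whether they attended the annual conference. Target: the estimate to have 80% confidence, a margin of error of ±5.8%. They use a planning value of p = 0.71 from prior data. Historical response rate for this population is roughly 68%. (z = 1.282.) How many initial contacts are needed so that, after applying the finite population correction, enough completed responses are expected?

112

Completed interviews needed (unadjusted): n₀ = 1.282² × 0.2059 / 0.058² ≈ 100.60 → 101.
FPC for N = 300: n = 101 / (1 + 100/300) = 101 / 1.3333 ≈ 75.75 → 76.
At a 68% response rate, contacts needed = 76 / 0.68 ≈ 111.76 → 112.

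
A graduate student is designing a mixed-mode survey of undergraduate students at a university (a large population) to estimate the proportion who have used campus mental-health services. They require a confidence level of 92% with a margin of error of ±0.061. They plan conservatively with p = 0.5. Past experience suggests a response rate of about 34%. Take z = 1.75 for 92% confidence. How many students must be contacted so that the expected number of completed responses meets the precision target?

606

Completed interviews needed: n₀ = 1.75² × 0.2500 / 0.061² ≈ 205.76 → 206.
At a 34% response rate, contacts needed = 206 / 0.34 ≈ 605.88 → 606.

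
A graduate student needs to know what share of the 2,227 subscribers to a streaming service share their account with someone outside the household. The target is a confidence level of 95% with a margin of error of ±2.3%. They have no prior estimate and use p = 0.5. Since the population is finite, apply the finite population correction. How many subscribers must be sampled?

1001

For 95% confidence, z = 1.960.
Unadjusted: n₀ = 1.960² × 0.50 × 0.50 / 0.023² ≈ 1815.50, so n₀ = 1816.
Finite population correction with N = 2,227: n = n₀ / (1 + (n₀−1)/N) = 1816 / (1 + 1815/2227) = 1816 / 1.8150 ≈ 1000.55.
Rounding up, n = 1001.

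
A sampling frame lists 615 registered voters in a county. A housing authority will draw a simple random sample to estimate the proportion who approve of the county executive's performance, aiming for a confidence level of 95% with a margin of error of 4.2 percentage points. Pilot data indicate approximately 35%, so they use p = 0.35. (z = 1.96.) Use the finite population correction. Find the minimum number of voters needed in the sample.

275

Unadjusted: n₀ = 1.96² × 0.35 × 0.65 / 0.042² ≈ 495.44, so n₀ = 496.
Finite population correction with N = 615: n = n₀ / (1 + (n₀−1)/N) = 496 / (1 + 495/615) = 496 / 1.8049 ≈ 274.81.
Rounding up, n = 275.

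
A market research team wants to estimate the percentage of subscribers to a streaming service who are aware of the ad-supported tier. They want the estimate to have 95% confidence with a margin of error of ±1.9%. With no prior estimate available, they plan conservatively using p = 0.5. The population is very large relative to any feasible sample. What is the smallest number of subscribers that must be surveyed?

2661

For 95% confidence, z = 1.960.
With p = 0.5, p(1−p) = 0.25.
n = z²·p(1−p)/E² = 1.960² × 0.2500 / 0.019² = 3.8416 × 0.2500 / 0.000361 ≈ 2660.39.
Rounding up gives n = 2661.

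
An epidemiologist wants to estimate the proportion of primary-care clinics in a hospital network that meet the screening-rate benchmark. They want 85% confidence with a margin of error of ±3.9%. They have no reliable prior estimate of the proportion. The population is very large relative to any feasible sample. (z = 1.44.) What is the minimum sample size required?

341

With no prior estimate, use p = 0.5, giving p(1−p) = 0.25.
n = z²·p(1−p)/E² = 1.44² × 0.2500 / 0.039² = 2.0736 × 0.2500 / 0.001521 ≈ 340.83.
Rounding up gives n = 341.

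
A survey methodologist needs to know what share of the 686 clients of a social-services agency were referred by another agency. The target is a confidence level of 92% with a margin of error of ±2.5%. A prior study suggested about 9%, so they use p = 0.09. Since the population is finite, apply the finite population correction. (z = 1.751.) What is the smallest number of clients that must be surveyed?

Unadjusted: n₀ = 1.751² × 0.09 × 0.91 / 0.025² ≈ 401.77, so n₀ = 402.
Finite population correction with N = 686: n = n₀ / (1 + (n₀−1)/N) = 402 / (1 + 401/686) = 402 / 1.5845 ≈ 253.70.
Rounding up, n = 254.

254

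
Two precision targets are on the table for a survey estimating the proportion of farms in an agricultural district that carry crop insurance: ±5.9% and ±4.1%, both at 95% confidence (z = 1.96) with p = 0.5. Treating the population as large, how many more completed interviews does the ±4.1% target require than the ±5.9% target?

296

At ±5.9%: n = 1.96² × 0.2500 / 0.059² ≈ 275.90 → 276.
At ±4.1%: n = 1.96² × 0.2500 / 0.041² ≈ 571.33 → 572.
Additional respondents: 572 − 276 = 296.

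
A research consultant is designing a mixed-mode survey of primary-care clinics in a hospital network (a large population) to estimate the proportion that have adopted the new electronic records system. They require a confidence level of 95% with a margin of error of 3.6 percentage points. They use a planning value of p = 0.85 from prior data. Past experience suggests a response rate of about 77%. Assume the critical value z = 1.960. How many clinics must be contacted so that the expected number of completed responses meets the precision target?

Completed interviews needed: n₀ = 1.960² × 0.1275 / 0.036² ≈ 377.94 → 378.
At a 77% response rate, contacts needed = 378 / 0.77 ≈ 490.91 → 491.

491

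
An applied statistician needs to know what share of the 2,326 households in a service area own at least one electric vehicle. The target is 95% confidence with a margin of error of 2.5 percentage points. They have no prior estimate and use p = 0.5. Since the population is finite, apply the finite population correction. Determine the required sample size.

For 95% confidence, z = 1.960.
Unadjusted: n₀ = 1.960² × 0.50 × 0.50 / 0.025² ≈ 1536.64, so n₀ = 1537.
Finite population correction with N = 2,326: n = n₀ / (1 + (n₀−1)/N) = 1537 / (1 + 1536/2326) = 1537 / 1.6604 ≈ 925.70.
Rounding up, n = 926.

926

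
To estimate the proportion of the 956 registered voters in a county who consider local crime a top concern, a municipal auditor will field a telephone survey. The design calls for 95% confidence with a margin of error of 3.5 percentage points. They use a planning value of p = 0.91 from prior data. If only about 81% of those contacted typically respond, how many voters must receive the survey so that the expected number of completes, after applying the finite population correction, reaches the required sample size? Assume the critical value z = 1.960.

251

Completed interviews needed (unadjusted): n₀ = 1.960² × 0.0819 / 0.035² ≈ 256.84 → 257.
FPC for N = 956: n = 257 / (1 + 256/956) = 257 / 1.2678 ≈ 202.72 → 203.
At an 81% response rate, contacts needed = 203 / 0.81 ≈ 250.62 → 251.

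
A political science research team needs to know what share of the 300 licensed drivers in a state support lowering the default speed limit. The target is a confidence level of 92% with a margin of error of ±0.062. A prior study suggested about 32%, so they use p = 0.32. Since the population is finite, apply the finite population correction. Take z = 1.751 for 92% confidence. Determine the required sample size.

Unadjusted: n₀ = 1.751² × 0.32 × 0.68 / 0.062² ≈ 173.56, so n₀ = 174.
Finite population correction with N = 300: n = n₀ / (1 + (n₀−1)/N) = 174 / (1 + 173/300) = 174 / 1.5767 ≈ 110.36.
Rounding up, n = 111.

111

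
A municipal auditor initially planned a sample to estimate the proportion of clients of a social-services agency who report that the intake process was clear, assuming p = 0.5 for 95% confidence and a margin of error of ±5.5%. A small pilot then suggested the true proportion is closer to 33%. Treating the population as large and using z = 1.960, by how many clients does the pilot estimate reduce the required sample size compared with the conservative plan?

Conservative (p = 0.5): n = 1.960² × 0.25 / 0.055² ≈ 317.49 → 318.
Using p = 0.33: p(1−p) = 0.2211, so n = 1.960² × 0.2211 / 0.055² ≈ 280.79 → 281.
Reduction: 318 − 281 = 37.

37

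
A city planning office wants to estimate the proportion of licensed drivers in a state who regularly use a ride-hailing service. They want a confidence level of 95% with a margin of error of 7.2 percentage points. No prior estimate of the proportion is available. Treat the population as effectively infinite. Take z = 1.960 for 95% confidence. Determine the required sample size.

With no prior estimate, use p = 0.5, giving p(1−p) = 0.25.
n = z²·p(1−p)/E² = 1.960² × 0.2500 / 0.072² = 3.8416 × 0.2500 / 0.005184 ≈ 185.26.
Rounding up gives n = 186.

186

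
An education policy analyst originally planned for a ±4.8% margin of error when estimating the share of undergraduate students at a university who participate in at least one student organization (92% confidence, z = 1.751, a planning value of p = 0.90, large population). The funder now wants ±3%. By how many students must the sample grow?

At ±4.8%: n = 1.751² × 0.0900 / 0.048² ≈ 119.77 → 120.
At ±3%: n = 1.751² × 0.0900 / 0.030² ≈ 306.60 → 307.
Additional respondents: 307 − 120 = 187.

187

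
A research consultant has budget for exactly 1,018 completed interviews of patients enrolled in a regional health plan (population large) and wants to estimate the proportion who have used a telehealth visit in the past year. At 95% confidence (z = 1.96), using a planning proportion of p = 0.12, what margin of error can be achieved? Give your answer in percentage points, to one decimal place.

2.0

SE(p̂) = √[p(1−p)/n] = √[0.1056/1018] = 0.01018.
E = z × SE = 1.96 × 0.01018 = 0.01996, or 2.0 percentage points.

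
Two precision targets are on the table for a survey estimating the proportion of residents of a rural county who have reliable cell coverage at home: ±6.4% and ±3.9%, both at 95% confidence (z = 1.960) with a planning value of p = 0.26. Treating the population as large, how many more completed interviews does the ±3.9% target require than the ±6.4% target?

At ±6.4%: n = 1.960² × 0.1924 / 0.064² ≈ 180.45 → 181.
At ±3.9%: n = 1.960² × 0.1924 / 0.039² ≈ 485.95 → 486.
Additional respondents: 486 − 181 = 305.

305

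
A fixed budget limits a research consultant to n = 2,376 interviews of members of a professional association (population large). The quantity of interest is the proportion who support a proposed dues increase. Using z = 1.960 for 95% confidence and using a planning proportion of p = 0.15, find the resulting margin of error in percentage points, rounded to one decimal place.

1.4

SE(p̂) = √[p(1−p)/n] = √[0.1275/2376] = 0.00733.
E = z × SE = 1.960 × 0.00733 = 0.01436, or 1.4 percentage points.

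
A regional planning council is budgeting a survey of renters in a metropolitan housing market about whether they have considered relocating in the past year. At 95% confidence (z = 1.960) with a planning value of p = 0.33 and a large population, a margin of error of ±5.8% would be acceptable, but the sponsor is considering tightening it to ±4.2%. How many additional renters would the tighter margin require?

At ±5.8%: n = 1.960² × 0.2211 / 0.058² ≈ 252.49 → 253.
At ±4.2%: n = 1.960² × 0.2211 / 0.042² ≈ 481.51 → 482.
Additional respondents: 482 − 253 = 229.

229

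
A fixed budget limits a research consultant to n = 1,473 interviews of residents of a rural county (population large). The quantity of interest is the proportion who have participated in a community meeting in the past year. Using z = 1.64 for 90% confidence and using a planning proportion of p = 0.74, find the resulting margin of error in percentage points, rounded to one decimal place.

1.9

SE(p̂) = √[p(1−p)/n] = √[0.1924/1473] = 0.01143.
E = z × SE = 1.64 × 0.01143 = 0.01874, or 1.9 percentage points.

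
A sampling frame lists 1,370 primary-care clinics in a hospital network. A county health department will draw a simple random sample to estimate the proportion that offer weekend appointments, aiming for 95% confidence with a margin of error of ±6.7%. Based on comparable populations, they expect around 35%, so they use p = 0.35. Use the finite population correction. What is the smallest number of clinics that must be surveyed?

171

For 95% confidence, z = 1.960.
Unadjusted: n₀ = 1.960² × 0.35 × 0.65 / 0.067² ≈ 194.69, so n₀ = 195.
Finite population correction with N = 1,370: n = n₀ / (1 + (n₀−1)/N) = 195 / (1 + 194/1370) = 195 / 1.1416 ≈ 170.81.
Rounding up, n = 171.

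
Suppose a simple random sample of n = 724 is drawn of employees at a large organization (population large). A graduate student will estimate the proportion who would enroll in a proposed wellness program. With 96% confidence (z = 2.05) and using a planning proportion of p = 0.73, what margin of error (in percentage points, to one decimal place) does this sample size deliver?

SE(p̂) = √[p(1−p)/n] = √[0.1971/724] = 0.01650.
E = z × SE = 2.05 × 0.01650 = 0.03382, or 3.4 percentage points.

3.4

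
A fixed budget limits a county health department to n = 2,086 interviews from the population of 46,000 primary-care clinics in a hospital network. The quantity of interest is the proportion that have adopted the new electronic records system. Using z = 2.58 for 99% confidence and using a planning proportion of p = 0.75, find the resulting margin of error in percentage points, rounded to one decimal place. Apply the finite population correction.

Finite-population factor: (N−n)/(N−1) = (46000−2086)/(46000−1) = 0.9547.
SE(p̂) = √[p(1−p)/n · (N−n)/(N−1)] = √[0.1875/2086 × 0.9547] = 0.00926.
E = z × SE = 2.58 × 0.00926 = 0.02390 ≈ 2.4 percentage points.

2.4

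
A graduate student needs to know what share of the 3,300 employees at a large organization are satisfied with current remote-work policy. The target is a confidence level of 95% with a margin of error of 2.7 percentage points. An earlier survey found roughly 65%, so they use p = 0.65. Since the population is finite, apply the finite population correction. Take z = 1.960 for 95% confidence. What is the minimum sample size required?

Unadjusted: n₀ = 1.960² × 0.65 × 0.35 / 0.027² ≈ 1198.85, so n₀ = 1199.
Finite population correction with N = 3,300: n = n₀ / (1 + (n₀−1)/N) = 1199 / (1 + 1198/3300) = 1199 / 1.3630 ≈ 879.66.
Rounding up, n = 880.

880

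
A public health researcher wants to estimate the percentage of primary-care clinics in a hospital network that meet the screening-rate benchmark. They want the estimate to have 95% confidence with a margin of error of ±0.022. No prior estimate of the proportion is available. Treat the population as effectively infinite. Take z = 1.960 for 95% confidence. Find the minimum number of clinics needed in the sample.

With no prior estimate, use p = 0.5, giving p(1−p) = 0.25.
n = z²·p(1−p)/E² = 1.960² × 0.2500 / 0.022² = 3.8416 × 0.2500 / 0.000484 ≈ 1984.30.
Rounding up gives n = 1985.

1985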